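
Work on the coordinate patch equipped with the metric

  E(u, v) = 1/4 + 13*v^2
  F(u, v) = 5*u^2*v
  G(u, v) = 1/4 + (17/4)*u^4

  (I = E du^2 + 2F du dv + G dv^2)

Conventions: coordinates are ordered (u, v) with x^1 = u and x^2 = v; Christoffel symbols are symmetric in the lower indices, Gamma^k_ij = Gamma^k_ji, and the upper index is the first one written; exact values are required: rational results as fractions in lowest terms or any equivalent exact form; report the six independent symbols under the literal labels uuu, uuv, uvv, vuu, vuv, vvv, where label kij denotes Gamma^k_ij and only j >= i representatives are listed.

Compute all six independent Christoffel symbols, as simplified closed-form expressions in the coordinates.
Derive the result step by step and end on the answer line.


E = 1/4 + 13*v^2; F = 5*u^2*v; G = 1/4 + (17/4)*u^4
Gamma^k_ij = (1/2) g^{kl} (d_i g_jl + d_j g_il - d_l g_ij), with g^inv = (1/(EG-F^2)) [[G, -F], [-F, E]]
first partials: E_u = 0, E_v = 26*v, F_u = 10*u*v, F_v = 5*u^2, G_u = 17*u^3, G_v = 0
D = EG - F^2 = 1/16 + (13/4)*v^2 + (17/16)*u^4 + (121/4)*u^4*v^2
expanded: Gamma^u_uu = (G E_u - 2F F_u + F E_v)/(2D), Gamma^u_uv = (G E_v - F G_u)/(2D), Gamma^u_vv = (2G F_v - G G_u - F G_v)/(2D), Gamma^v_uu = (2E F_u - E E_v - F E_u)/(2D), Gamma^v_uv = (E G_u - F E_v)/(2D), Gamma^v_vv = (E G_v - 2F F_v + F G_u)/(2D); substitute and cancel common factors

Answer: Gamma_uuu = (-800*u^3*v^2 + 1040*u^2*v^2)/(484*u^4*v^2 + 17*u^4 + 52*v^2 + 1), Gamma_uuv = (-680*u^5*v + 884*u^4*v + 52*v)/(484*u^4*v^2 + 17*u^4 + 52*v^2 + 1), Gamma_uvv = (-578*u^7 + 340*u^6 - 34*u^3 + 20*u^2)/(484*u^4*v^2 + 17*u^4 + 52*v^2 + 1), Gamma_vuu = (2080*u*v^3 + 40*u*v - 2704*v^3 - 52*v)/(484*u^4*v^2 + 17*u^4 + 52*v^2 + 1), Gamma_vuv = (1768*u^3*v^2 + 34*u^3 - 1040*u^2*v^2)/(484*u^4*v^2 + 17*u^4 + 52*v^2 + 1), Gamma_vvv = (680*u^5*v - 400*u^4*v)/(484*u^4*v^2 + 17*u^4 + 52*v^2 + 1)


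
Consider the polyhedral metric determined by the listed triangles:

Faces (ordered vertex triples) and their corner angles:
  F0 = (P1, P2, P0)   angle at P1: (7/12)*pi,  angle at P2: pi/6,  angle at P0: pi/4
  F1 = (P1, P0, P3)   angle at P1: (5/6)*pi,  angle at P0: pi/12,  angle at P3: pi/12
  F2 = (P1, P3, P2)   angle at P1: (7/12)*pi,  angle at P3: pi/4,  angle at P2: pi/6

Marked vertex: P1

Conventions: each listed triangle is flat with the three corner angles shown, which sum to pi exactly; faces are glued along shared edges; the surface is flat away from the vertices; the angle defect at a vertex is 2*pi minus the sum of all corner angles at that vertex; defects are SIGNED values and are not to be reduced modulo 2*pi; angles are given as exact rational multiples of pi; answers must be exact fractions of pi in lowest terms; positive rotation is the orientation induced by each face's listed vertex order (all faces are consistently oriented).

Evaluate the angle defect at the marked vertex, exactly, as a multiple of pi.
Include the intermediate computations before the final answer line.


Sum of corner angles at P1: 2*pi
defect = 2*pi - 2*pi

Answer: defect(P1) = 0


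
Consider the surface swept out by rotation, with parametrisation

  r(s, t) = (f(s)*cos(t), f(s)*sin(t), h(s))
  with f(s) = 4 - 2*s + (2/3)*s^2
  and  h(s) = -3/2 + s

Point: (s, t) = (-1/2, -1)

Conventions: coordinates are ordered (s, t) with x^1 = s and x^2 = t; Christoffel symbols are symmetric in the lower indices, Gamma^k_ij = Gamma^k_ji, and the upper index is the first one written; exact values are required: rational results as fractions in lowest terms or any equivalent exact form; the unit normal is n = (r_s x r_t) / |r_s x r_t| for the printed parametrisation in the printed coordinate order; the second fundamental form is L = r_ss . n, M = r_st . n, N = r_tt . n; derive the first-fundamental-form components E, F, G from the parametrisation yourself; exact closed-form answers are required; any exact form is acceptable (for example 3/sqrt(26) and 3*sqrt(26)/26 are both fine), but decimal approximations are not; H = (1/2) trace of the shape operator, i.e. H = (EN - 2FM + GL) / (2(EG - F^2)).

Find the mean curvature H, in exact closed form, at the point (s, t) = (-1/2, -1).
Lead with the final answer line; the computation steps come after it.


Answer: H = 99*sqrt(73)/165199

f = 31/6, f' = -8/3, f'' = 4/3, h' = 1, h'' = 0
E = 73/9, F = 0, G = 961/36; answer radicand W^2 = 73/9
unnormalised second-form numerators: l = -4/3, m = 0, n = 31/6; L = l/sqrt(73/9), and similarly M = m/sqrt(W^2), N = n/sqrt(W^2)
H = (E*n - 2*F*m + G*l) / (2*(EG - F^2)*sqrt(W^2)); E*n - 2*F*m + G*l = 341/54, EG - F^2 = 70153/324, so H = (33/2263)/sqrt(73/9)


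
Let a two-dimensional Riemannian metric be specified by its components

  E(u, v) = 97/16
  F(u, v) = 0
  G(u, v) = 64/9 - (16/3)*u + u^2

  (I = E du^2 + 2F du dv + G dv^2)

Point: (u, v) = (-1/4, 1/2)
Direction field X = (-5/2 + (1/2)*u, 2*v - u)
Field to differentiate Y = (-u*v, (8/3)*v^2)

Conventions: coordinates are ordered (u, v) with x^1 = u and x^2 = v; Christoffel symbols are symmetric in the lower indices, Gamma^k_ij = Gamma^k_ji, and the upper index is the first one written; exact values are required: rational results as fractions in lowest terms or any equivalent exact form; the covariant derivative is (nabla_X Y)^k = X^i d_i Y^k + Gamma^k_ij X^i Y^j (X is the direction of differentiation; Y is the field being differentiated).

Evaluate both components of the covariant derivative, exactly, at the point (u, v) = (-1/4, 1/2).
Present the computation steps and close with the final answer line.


E = 97/16, F = 0, G = 1225/144 at the point
E_u = 0, E_v = 0, F_u = 0, F_v = 0, G_u = -35/6, G_v = 0
EG - F^2 = 118825/2304;  g^inv = (2304/118825) * [[1225/144, 0], [0, 97/16]]
first-kind symbols [ij,l] = (1/2)(d_i g_jl + d_j g_il - d_l g_ij): [uu,u] = E_u/2 = 0, [uu,v] = F_u - E_v/2 = 0, [uv,u] = E_v/2 = 0, [uv,v] = G_u/2 = -35/12, [vv,u] = F_v - G_u/2 = 35/12, [vv,v] = G_v/2 = 0
Gamma^u_ij = (G*[ij,u] - F*[ij,v])/(EG - F^2), Gamma^v_ij = (E*[ij,v] - F*[ij,u])/(EG - F^2)
Gamma_uuu = 0, Gamma_uuv = 0, Gamma_uvv = 140/291, Gamma_vuu = 0, Gamma_vuv = -12/35, Gamma_vvv = 0
X = (-21/8, 5/4), Y = (1/8, 2/3) at the point

Answer: (nabla_X Y)^u = 14149/6984, (nabla_X Y)^v = 3259/840


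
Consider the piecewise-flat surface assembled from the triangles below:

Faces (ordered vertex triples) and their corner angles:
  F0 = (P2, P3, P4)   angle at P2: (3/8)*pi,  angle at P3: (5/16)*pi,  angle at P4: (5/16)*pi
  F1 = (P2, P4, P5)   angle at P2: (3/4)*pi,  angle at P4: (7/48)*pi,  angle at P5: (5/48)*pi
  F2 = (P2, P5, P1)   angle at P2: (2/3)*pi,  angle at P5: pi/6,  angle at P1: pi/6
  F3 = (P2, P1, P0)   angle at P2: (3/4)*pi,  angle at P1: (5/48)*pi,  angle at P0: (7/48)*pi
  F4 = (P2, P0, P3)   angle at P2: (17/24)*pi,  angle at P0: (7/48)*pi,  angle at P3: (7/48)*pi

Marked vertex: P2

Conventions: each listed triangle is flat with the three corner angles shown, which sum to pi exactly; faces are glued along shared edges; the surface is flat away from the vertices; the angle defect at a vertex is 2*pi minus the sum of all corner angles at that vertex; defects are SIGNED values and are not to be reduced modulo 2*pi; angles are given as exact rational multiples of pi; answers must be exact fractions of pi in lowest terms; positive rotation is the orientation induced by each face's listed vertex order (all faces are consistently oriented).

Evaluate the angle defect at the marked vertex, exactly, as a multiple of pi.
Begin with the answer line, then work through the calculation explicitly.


Answer: defect(P2) = (-5/4)*pi

Sum of corner angles at P2: (13/4)*pi
defect = 2*pi - (13/4)*pi


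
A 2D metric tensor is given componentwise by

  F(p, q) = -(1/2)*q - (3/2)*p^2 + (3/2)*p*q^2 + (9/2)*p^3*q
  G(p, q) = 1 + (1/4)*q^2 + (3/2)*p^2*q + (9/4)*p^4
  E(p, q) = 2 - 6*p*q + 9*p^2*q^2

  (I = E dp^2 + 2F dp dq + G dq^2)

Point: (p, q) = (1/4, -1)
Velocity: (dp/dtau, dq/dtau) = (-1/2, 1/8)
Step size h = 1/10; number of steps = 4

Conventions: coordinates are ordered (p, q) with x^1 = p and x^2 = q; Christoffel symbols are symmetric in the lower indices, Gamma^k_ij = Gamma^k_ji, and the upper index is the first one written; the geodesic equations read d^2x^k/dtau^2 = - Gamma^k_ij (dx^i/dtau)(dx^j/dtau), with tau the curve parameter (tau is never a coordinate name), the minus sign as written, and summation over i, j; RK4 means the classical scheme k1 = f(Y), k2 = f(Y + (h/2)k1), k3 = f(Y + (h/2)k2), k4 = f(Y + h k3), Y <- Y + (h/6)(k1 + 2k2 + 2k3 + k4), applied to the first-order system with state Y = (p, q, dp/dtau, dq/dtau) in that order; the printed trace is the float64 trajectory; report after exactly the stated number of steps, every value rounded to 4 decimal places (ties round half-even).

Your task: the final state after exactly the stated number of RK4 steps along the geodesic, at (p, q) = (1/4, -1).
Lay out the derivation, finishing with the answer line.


f(Y) = (dp/dtau, dq/dtau, -Gamma^p_ij Y'^i Y'^j, -Gamma^q_ij Y'^i Y'^j) with the Gammas evaluated at the stage position; h = 0.100000; intermediate values shown to 6 dp
step 0: p = 0.2500, q = -1.0000, dp/dtau = -0.5000, dq/dtau = 0.1250
step 1:
  k1: at (p, q) = (0.250000, -1.000000), (dp/dtau, dq/dtau) = (-0.500000, 0.125000); Gamma_ppp = 1.241857, Gamma_ppq = -0.310464, Gamma_pqq = -0.206976, Gamma_qpp = 0.288288, Gamma_qpq = -0.072072, Gamma_qqq = -0.048048; k1 = (-0.500000, 0.125000, -0.346038, -0.080330)
  k2: at (p, q) = (0.225000, -0.993750), (dp/dtau, dq/dtau) = (-0.517302, 0.120983); Gamma_ppp = 1.255076, Gamma_ppq = -0.284168, Gamma_pqq = -0.210495, Gamma_qpp = 0.316204, Gamma_qpq = -0.071593, Gamma_qqq = -0.053032; k2 = (-0.517302, 0.120983, -0.368348, -0.092802)
  k3: at (p, q) = (0.224135, -0.993951), (dp/dtau, dq/dtau) = (-0.518417, 0.120360); Gamma_ppp = 1.255893, Gamma_ppq = -0.283203, Gamma_pqq = -0.210589, Gamma_qpp = 0.317388, Gamma_qpq = -0.071571, Gamma_qqq = -0.053220; k3 = (-0.518417, 0.120360, -0.369821, -0.093461)
  k4: at (p, q) = (0.198158, -0.987964), (dp/dtau, dq/dtau) = (-0.536982, 0.115654); Gamma_ppp = 1.268481, Gamma_ppq = -0.254422, Gamma_pqq = -0.213989, Gamma_qpp = 0.347689, Gamma_qpq = -0.069737, Gamma_qqq = -0.058654; k4 = (-0.536982, 0.115654, -0.394505, -0.108133)
  Y <- Y + (h/6)(k1 + 2k2 + 2k3 + k4): p = 0.1982, q = -0.9879, dp/dtau = -0.5369, dq/dtau = 0.1157
step 2:
  k1: at (p, q) = (0.198193, -0.987944), (dp/dtau, dq/dtau) = (-0.536948, 0.115650); Gamma_ppp = 1.268439, Gamma_ppq = -0.254463, Gamma_pqq = -0.213986, Gamma_qpp = 0.347633, Gamma_qpq = -0.069739, Gamma_qqq = -0.058646; k1 = (-0.536948, 0.115650, -0.394449, -0.108104)
  k2: at (p, q) = (0.171346, -0.982162), (dp/dtau, dq/dtau) = (-0.556670, 0.110245); Gamma_ppp = 1.279869, Gamma_ppq = -0.223283, Gamma_pqq = -0.217186, Gamma_qpp = 0.380203, Gamma_qpq = -0.066329, Gamma_qqq = -0.064518; k2 = (-0.556670, 0.110245, -0.421374, -0.125175)
  k3: at (p, q) = (0.170359, -0.982432), (dp/dtau, dq/dtau) = (-0.558017, 0.109391); Gamma_ppp = 1.280731, Gamma_ppq = -0.222086, Gamma_pqq = -0.217272, Gamma_qpp = 0.381706, Gamma_qpq = -0.066190, Gamma_qqq = -0.064755; k3 = (-0.558017, 0.109391, -0.423311, -0.126163)
  k4: at (p, q) = (0.142391, -0.977005), (dp/dtau, dq/dtau) = (-0.579279, 0.103034); Gamma_ppp = 1.290657, Gamma_ppq = -0.188104, Gamma_pqq = -0.220172, Gamma_qpp = 0.417142, Gamma_qpq = -0.060795, Gamma_qqq = -0.071160; k4 = (-0.579279, 0.103034, -0.453215, -0.146480)
  Y <- Y + (h/6)(k1 + 2k2 + 2k3 + k4): p = 0.1424, q = -0.9770, dp/dtau = -0.5792, dq/dtau = 0.1030
step 3:
  k1: at (p, q) = (0.142433, -0.976978), (dp/dtau, dq/dtau) = (-0.579232, 0.103029); Gamma_ppp = 1.290608, Gamma_ppq = -0.188157, Gamma_pqq = -0.220170, Gamma_qpp = 0.417065, Gamma_qpq = -0.060804, Gamma_qqq = -0.071149; k1 = (-0.579232, 0.103029, -0.453132, -0.146431)
  k2: at (p, q) = (0.113471, -0.971827), (dp/dtau, dq/dtau) = (-0.601889, 0.095708); Gamma_ppp = 1.298174, Gamma_ppq = -0.151576, Gamma_pqq = -0.222635, Gamma_qpp = 0.455152, Gamma_qpq = -0.053144, Gamma_qqq = -0.078058; k2 = (-0.601889, 0.095708, -0.485713, -0.170296)
  k3: at (p, q) = (0.112339, -0.972193), (dp/dtau, dq/dtau) = (-0.603518, 0.094514); Gamma_ppp = 1.299004, Gamma_ppq = -0.150102, Gamma_pqq = -0.222693, Gamma_qpp = 0.457089, Gamma_qpq = -0.052817, Gamma_qqq = -0.078360; k3 = (-0.603518, 0.094514, -0.488275, -0.171813)
  k4: at (p, q) = (0.082081, -0.967527), (dp/dtau, dq/dtau) = (-0.628059, 0.085848); Gamma_ppp = 1.303344, Gamma_ppq = -0.110571, Gamma_pqq = -0.224515, Gamma_qpp = 0.498559, Gamma_qpq = -0.042296, Gamma_qqq = -0.085882; k4 = (-0.628059, 0.085848, -0.524384, -0.200589)
  Y <- Y + (h/6)(k1 + 2k2 + 2k3 + k4): p = 0.0821, q = -0.9675, dp/dtau = -0.6280, dq/dtau = 0.0858
step 4:
  k1: at (p, q) = (0.082131, -0.967490), (dp/dtau, dq/dtau) = (-0.627990, 0.085842); Gamma_ppp = 1.303292, Gamma_ppq = -0.110638, Gamma_pqq = -0.224514, Gamma_qpp = 0.498451, Gamma_qpq = -0.042314, Gamma_qqq = -0.085867; k1 = (-0.627990, 0.085842, -0.524256, -0.200504)
  k2: at (p, q) = (0.050732, -0.963198), (dp/dtau, dq/dtau) = (-0.654203, 0.075817); Gamma_ppp = 1.302912, Gamma_ppq = -0.068625, Gamma_pqq = -0.225449, Gamma_qpp = 0.542869, Gamma_qpq = -0.028593, Gamma_qqq = -0.093935; k2 = (-0.654203, 0.075817, -0.563134, -0.234634)
  k3: at (p, q) = (0.049421, -0.963699), (dp/dtau, dq/dtau) = (-0.656147, 0.074110); Gamma_ppp = 1.303507, Gamma_ppq = -0.066847, Gamma_pqq = -0.225435, Gamma_qpp = 0.545392, Gamma_qpq = -0.027969, Gamma_qqq = -0.094323; k3 = (-0.656147, 0.074110, -0.566460, -0.237009)
  k4: at (p, q) = (0.016517, -0.960079), (dp/dtau, dq/dtau) = (-0.684636, 0.062141); Gamma_ppp = 1.296377, Gamma_ppq = -0.022302, Gamma_pqq = -0.225047, Gamma_qpp = 0.593545, Gamma_qpq = -0.010211, Gamma_qqq = -0.103038; k4 = (-0.684636, 0.062141, -0.608675, -0.278682)
  Y <- Y + (h/6)(k1 + 2k2 + 2k3 + k4): p = 0.0166, q = -0.9600, dp/dtau = -0.6845, dq/dtau = 0.0621

Answer: p = 0.0166, q = -0.9600, dp/dtau = -0.6845, dq/dtau = 0.0621


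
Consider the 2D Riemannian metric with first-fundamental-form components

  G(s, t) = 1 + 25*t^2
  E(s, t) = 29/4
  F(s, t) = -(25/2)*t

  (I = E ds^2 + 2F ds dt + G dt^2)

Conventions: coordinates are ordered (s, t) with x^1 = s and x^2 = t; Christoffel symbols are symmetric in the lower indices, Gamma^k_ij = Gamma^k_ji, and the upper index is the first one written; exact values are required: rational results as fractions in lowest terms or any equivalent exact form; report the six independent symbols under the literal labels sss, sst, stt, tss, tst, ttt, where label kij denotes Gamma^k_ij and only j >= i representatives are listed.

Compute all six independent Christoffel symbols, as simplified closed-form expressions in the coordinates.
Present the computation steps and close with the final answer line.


E = 29/4; F = -(25/2)*t; G = 1 + 25*t^2
Gamma^k_ij = (1/2) g^{kl} (d_i g_jl + d_j g_il - d_l g_ij), with g^inv = (1/(EG-F^2)) [[G, -F], [-F, E]]
first partials: E_s = 0, E_t = 0, F_s = 0, F_t = -25/2, G_s = 0, G_t = 50*t
D = EG - F^2 = 29/4 + 25*t^2
expanded: Gamma^s_ss = (G E_s - 2F F_s + F E_t)/(2D), Gamma^s_st = (G E_t - F G_s)/(2D), Gamma^s_tt = (2G F_t - G G_s - F G_t)/(2D), Gamma^t_ss = (2E F_s - E E_t - F E_s)/(2D), Gamma^t_st = (E G_s - F E_t)/(2D), Gamma^t_tt = (E G_t - 2F F_t + F G_s)/(2D); substitute and cancel common factors

Answer: Gamma_sss = 0, Gamma_sst = 0, Gamma_stt = -50/(100*t^2 + 29), Gamma_tss = 0, Gamma_tst = 0, Gamma_ttt = 100*t/(100*t^2 + 29)


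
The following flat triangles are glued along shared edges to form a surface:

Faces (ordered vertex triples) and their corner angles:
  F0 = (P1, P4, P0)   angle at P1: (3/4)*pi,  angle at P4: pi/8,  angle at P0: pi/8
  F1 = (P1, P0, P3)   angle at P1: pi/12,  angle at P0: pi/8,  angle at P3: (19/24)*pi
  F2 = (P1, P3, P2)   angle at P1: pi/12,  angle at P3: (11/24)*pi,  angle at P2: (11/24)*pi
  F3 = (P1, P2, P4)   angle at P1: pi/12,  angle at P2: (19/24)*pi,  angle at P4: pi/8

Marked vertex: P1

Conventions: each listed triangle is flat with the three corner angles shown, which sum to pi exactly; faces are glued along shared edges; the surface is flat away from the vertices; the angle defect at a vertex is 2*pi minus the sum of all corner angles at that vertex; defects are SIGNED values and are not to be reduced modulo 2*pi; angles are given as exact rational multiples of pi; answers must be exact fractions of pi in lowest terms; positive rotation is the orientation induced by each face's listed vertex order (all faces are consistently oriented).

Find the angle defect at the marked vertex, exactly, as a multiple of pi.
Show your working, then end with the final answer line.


Sum of corner angles at P1: pi
defect = 2*pi - pi

Answer: defect(P1) = pi


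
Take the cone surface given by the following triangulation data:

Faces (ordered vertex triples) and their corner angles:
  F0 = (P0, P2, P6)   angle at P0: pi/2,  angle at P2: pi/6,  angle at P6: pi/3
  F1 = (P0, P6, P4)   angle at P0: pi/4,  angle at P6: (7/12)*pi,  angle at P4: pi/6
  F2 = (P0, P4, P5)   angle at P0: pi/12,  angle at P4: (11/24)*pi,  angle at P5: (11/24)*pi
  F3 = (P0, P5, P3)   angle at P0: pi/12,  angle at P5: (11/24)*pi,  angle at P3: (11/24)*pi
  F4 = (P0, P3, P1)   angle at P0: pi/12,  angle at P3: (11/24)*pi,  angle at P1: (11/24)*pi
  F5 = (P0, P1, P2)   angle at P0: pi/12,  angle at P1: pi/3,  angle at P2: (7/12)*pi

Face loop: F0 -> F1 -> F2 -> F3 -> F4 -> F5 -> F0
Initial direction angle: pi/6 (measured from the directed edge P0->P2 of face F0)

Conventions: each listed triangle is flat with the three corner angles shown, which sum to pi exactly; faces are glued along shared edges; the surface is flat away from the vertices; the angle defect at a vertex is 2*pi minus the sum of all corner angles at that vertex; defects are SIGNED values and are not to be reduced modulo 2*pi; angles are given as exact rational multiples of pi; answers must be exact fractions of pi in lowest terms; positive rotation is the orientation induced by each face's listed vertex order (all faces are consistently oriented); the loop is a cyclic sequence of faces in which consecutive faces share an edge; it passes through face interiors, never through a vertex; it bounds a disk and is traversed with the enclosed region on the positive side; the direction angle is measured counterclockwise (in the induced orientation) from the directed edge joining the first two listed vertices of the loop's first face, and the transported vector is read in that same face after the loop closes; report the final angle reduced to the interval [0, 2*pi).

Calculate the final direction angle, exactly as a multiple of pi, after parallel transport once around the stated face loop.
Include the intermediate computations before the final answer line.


enclosed vertex P0: corner angles sum to (13/12)*pi, defect = 2*pi - (13/12)*pi = (11/12)*pi
by Gauss-Bonnet the loop rotates the vector by the enclosed defect sum (positive orientation, mod 2*pi)
final angle = pi/6 + (11/12)*pi = (13/12)*pi (mod 2*pi)

Answer: final direction angle = (13/12)*pi


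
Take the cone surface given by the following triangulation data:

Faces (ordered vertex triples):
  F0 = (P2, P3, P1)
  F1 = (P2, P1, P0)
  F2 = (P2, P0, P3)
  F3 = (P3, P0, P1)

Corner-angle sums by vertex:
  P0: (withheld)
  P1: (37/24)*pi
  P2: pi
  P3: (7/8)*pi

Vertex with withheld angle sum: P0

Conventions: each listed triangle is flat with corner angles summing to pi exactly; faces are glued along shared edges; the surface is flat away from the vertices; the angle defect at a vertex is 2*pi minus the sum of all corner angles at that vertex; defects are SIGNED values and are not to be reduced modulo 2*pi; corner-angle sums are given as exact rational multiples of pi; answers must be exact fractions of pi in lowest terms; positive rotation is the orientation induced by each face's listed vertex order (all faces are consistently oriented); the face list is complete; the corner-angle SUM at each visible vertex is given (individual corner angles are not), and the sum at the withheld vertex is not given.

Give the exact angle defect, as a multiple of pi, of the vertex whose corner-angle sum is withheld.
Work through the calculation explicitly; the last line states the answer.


V = 4, E = 6, F = 4; chi = V - E + F = 2
Gauss-Bonnet: total defect = 2*pi*chi = 4*pi; visible defects sum to (31/12)*pi

Answer: defect(P0) = (17/12)*pi


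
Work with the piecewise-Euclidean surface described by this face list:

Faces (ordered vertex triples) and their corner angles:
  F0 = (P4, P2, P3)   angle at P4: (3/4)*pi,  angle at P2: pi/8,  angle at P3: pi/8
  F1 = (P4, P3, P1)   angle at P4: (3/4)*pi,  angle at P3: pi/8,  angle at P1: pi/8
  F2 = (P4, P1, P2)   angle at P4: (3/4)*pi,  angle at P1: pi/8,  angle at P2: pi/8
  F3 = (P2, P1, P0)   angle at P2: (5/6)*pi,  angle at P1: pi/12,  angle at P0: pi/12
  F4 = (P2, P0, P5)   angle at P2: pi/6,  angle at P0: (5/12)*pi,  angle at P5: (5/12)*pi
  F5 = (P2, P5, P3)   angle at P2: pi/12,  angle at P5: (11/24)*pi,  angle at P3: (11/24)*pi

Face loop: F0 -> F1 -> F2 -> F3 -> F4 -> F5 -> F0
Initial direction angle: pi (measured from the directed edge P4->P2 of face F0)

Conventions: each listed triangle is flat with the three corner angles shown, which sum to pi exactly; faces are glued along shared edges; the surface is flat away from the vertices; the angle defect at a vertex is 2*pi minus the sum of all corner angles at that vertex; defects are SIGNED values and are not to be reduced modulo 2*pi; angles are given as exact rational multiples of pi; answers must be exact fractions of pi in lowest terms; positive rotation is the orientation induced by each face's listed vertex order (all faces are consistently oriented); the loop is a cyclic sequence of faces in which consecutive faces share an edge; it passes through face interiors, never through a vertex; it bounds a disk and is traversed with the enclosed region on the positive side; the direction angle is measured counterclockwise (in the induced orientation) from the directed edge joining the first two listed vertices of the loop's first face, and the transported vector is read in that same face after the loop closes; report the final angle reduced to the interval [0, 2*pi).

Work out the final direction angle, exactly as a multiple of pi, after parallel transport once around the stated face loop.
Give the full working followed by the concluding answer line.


enclosed vertex P2: corner angles sum to (4/3)*pi, defect = 2*pi - (4/3)*pi = (2/3)*pi
enclosed vertex P4: corner angles sum to (9/4)*pi, defect = 2*pi - (9/4)*pi = -pi/4
holonomy = initial angle + sum of enclosed defects (mod 2*pi), positive in the induced orientation
final angle = pi + (5/12)*pi = (17/12)*pi (mod 2*pi)

Answer: final direction angle = (17/12)*pi


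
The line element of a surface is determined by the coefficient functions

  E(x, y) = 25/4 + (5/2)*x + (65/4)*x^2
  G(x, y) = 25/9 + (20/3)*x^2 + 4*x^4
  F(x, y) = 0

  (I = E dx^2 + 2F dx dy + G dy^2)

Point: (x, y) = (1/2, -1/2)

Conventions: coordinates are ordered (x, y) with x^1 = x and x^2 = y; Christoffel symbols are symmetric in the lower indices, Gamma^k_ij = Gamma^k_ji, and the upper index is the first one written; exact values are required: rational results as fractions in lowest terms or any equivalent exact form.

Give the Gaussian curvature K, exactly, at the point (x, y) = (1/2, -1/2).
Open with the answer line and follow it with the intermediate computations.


Answer: K = -8448/88985

E = 185/16, F = 0, G = 169/36, EG - F^2 = 31265/576 at the point
E_x = 75/4, E_y = 0, F_x = 0, F_y = 0, G_x = 26/3, G_y = 0
E_yy = 0, F_xy = 0, G_xx = 76/3
Apply the Brioschi formula K = (det M1 - det M2)/(EG - F^2)^2 over the derivative matrices of E, F, G.
M1 = [[-E_yy/2 + F_xy - G_xx/2, E_x/2, F_x - E_y/2], [F_y - G_x/2, E, F], [G_y/2, F, G]] = [[-38/3, 75/8, 0], [-13/3, 185/16, 0], [0, 0, 169/36]]; det M1 = -107315/216
M2 = [[0, E_y/2, G_x/2], [E_y/2, E, F], [G_x/2, F, G]] = [[0, 0, 13/3], [0, 185/16, 0], [13/3, 0, 169/36]]; det M2 = -31265/144
det M1 - det M2 = -120835/432; K = -120835/432 / (31265/576)^2 = -8448/88985


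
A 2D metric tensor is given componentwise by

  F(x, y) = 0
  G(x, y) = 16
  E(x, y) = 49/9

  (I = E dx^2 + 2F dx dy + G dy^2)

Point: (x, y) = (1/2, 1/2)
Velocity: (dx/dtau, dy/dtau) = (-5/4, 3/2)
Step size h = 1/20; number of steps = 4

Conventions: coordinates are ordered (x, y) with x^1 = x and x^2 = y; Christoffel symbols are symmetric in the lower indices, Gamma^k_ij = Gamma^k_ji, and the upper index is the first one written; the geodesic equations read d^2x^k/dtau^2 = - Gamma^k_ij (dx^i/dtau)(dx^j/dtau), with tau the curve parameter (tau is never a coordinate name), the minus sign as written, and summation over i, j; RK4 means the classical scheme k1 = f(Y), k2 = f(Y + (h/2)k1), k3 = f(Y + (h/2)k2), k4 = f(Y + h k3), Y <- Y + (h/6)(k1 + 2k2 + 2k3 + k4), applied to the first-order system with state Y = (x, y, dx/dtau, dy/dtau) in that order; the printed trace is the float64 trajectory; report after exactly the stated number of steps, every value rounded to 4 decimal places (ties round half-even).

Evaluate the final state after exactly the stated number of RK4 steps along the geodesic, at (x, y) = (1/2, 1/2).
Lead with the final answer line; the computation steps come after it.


Answer: x = 0.2500, y = 0.8000, dx/dtau = -1.2500, dy/dtau = 1.5000

f(Y) = (dx/dtau, dy/dtau, -Gamma^x_ij Y'^i Y'^j, -Gamma^y_ij Y'^i Y'^j) with the Gammas evaluated at the stage position; h = 0.050000; intermediate values shown to 6 dp
step 0: x = 0.5000, y = 0.5000, dx/dtau = -1.2500, dy/dtau = 1.5000
step 1:
  k1: at (x, y) = (0.500000, 0.500000), (dx/dtau, dy/dtau) = (-1.250000, 1.500000); Gamma_xxx = 0.000000, Gamma_xxy = 0.000000, Gamma_xyy = 0.000000, Gamma_yxx = 0.000000, Gamma_yxy = 0.000000, Gamma_yyy = 0.000000; k1 = (-1.250000, 1.500000, 0.000000, 0.000000)
  k2: at (x, y) = (0.468750, 0.537500), (dx/dtau, dy/dtau) = (-1.250000, 1.500000); Gamma_xxx = 0.000000, Gamma_xxy = 0.000000, Gamma_xyy = 0.000000, Gamma_yxx = 0.000000, Gamma_yxy = 0.000000, Gamma_yyy = 0.000000; k2 = (-1.250000, 1.500000, 0.000000, 0.000000)
  k3: at (x, y) = (0.468750, 0.537500), (dx/dtau, dy/dtau) = (-1.250000, 1.500000); Gamma_xxx = 0.000000, Gamma_xxy = 0.000000, Gamma_xyy = 0.000000, Gamma_yxx = 0.000000, Gamma_yxy = 0.000000, Gamma_yyy = 0.000000; k3 = (-1.250000, 1.500000, 0.000000, 0.000000)
  k4: at (x, y) = (0.437500, 0.575000), (dx/dtau, dy/dtau) = (-1.250000, 1.500000); Gamma_xxx = 0.000000, Gamma_xxy = 0.000000, Gamma_xyy = 0.000000, Gamma_yxx = 0.000000, Gamma_yxy = 0.000000, Gamma_yyy = 0.000000; k4 = (-1.250000, 1.500000, 0.000000, 0.000000)
  Y <- Y + (h/6)(k1 + 2k2 + 2k3 + k4): x = 0.4375, y = 0.5750, dx/dtau = -1.2500, dy/dtau = 1.5000
step 2:
  k1: at (x, y) = (0.437500, 0.575000), (dx/dtau, dy/dtau) = (-1.250000, 1.500000); Gamma_xxx = 0.000000, Gamma_xxy = 0.000000, Gamma_xyy = 0.000000, Gamma_yxx = 0.000000, Gamma_yxy = 0.000000, Gamma_yyy = 0.000000; k1 = (-1.250000, 1.500000, 0.000000, 0.000000)
  k2: at (x, y) = (0.406250, 0.612500), (dx/dtau, dy/dtau) = (-1.250000, 1.500000); Gamma_xxx = 0.000000, Gamma_xxy = 0.000000, Gamma_xyy = 0.000000, Gamma_yxx = 0.000000, Gamma_yxy = 0.000000, Gamma_yyy = 0.000000; k2 = (-1.250000, 1.500000, 0.000000, 0.000000)
  k3: at (x, y) = (0.406250, 0.612500), (dx/dtau, dy/dtau) = (-1.250000, 1.500000); Gamma_xxx = 0.000000, Gamma_xxy = 0.000000, Gamma_xyy = 0.000000, Gamma_yxx = 0.000000, Gamma_yxy = 0.000000, Gamma_yyy = 0.000000; k3 = (-1.250000, 1.500000, 0.000000, 0.000000)
  k4: at (x, y) = (0.375000, 0.650000), (dx/dtau, dy/dtau) = (-1.250000, 1.500000); Gamma_xxx = 0.000000, Gamma_xxy = 0.000000, Gamma_xyy = 0.000000, Gamma_yxx = 0.000000, Gamma_yxy = 0.000000, Gamma_yyy = 0.000000; k4 = (-1.250000, 1.500000, 0.000000, 0.000000)
  Y <- Y + (h/6)(k1 + 2k2 + 2k3 + k4): x = 0.3750, y = 0.6500, dx/dtau = -1.2500, dy/dtau = 1.5000
step 3:
  k1: at (x, y) = (0.375000, 0.650000), (dx/dtau, dy/dtau) = (-1.250000, 1.500000); Gamma_xxx = 0.000000, Gamma_xxy = 0.000000, Gamma_xyy = 0.000000, Gamma_yxx = 0.000000, Gamma_yxy = 0.000000, Gamma_yyy = 0.000000; k1 = (-1.250000, 1.500000, 0.000000, 0.000000)
  k2: at (x, y) = (0.343750, 0.687500), (dx/dtau, dy/dtau) = (-1.250000, 1.500000); Gamma_xxx = 0.000000, Gamma_xxy = 0.000000, Gamma_xyy = 0.000000, Gamma_yxx = 0.000000, Gamma_yxy = 0.000000, Gamma_yyy = 0.000000; k2 = (-1.250000, 1.500000, 0.000000, 0.000000)
  k3: at (x, y) = (0.343750, 0.687500), (dx/dtau, dy/dtau) = (-1.250000, 1.500000); Gamma_xxx = 0.000000, Gamma_xxy = 0.000000, Gamma_xyy = 0.000000, Gamma_yxx = 0.000000, Gamma_yxy = 0.000000, Gamma_yyy = 0.000000; k3 = (-1.250000, 1.500000, 0.000000, 0.000000)
  k4: at (x, y) = (0.312500, 0.725000), (dx/dtau, dy/dtau) = (-1.250000, 1.500000); Gamma_xxx = 0.000000, Gamma_xxy = 0.000000, Gamma_xyy = 0.000000, Gamma_yxx = 0.000000, Gamma_yxy = 0.000000, Gamma_yyy = 0.000000; k4 = (-1.250000, 1.500000, 0.000000, 0.000000)
  Y <- Y + (h/6)(k1 + 2k2 + 2k3 + k4): x = 0.3125, y = 0.7250, dx/dtau = -1.2500, dy/dtau = 1.5000
step 4:
  k1: at (x, y) = (0.312500, 0.725000), (dx/dtau, dy/dtau) = (-1.250000, 1.500000); Gamma_xxx = 0.000000, Gamma_xxy = 0.000000, Gamma_xyy = 0.000000, Gamma_yxx = 0.000000, Gamma_yxy = 0.000000, Gamma_yyy = 0.000000; k1 = (-1.250000, 1.500000, 0.000000, 0.000000)
  k2: at (x, y) = (0.281250, 0.762500), (dx/dtau, dy/dtau) = (-1.250000, 1.500000); Gamma_xxx = 0.000000, Gamma_xxy = 0.000000, Gamma_xyy = 0.000000, Gamma_yxx = 0.000000, Gamma_yxy = 0.000000, Gamma_yyy = 0.000000; k2 = (-1.250000, 1.500000, 0.000000, 0.000000)
  k3: at (x, y) = (0.281250, 0.762500), (dx/dtau, dy/dtau) = (-1.250000, 1.500000); Gamma_xxx = 0.000000, Gamma_xxy = 0.000000, Gamma_xyy = 0.000000, Gamma_yxx = 0.000000, Gamma_yxy = 0.000000, Gamma_yyy = 0.000000; k3 = (-1.250000, 1.500000, 0.000000, 0.000000)
  k4: at (x, y) = (0.250000, 0.800000), (dx/dtau, dy/dtau) = (-1.250000, 1.500000); Gamma_xxx = 0.000000, Gamma_xxy = 0.000000, Gamma_xyy = 0.000000, Gamma_yxx = 0.000000, Gamma_yxy = 0.000000, Gamma_yyy = 0.000000; k4 = (-1.250000, 1.500000, 0.000000, 0.000000)
  Y <- Y + (h/6)(k1 + 2k2 + 2k3 + k4): x = 0.2500, y = 0.8000, dx/dtau = -1.2500, dy/dtau = 1.5000


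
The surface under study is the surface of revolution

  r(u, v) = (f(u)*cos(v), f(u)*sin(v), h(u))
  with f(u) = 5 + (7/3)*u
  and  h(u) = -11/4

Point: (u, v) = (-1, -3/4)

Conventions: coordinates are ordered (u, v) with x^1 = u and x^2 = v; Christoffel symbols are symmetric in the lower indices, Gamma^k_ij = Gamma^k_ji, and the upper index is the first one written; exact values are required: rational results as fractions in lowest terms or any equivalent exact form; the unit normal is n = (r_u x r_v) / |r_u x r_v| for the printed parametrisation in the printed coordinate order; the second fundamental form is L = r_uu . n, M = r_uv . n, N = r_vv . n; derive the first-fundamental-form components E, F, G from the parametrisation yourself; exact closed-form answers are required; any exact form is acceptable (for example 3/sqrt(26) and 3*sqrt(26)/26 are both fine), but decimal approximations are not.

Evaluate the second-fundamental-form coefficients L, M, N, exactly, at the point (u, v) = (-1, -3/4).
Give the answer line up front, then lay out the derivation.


Answer: L = 0, M = 0, N = 0

f = 8/3, f' = 7/3, f'' = 0, h' = 0, h'' = 0
E = 49/9, F = 0, G = 64/9; answer radicand W^2 = 49/9
unnormalised second-form numerators: l = 0, m = 0, n = 0; L = l/sqrt(49/9), and similarly M = m/sqrt(W^2), N = n/sqrt(W^2)


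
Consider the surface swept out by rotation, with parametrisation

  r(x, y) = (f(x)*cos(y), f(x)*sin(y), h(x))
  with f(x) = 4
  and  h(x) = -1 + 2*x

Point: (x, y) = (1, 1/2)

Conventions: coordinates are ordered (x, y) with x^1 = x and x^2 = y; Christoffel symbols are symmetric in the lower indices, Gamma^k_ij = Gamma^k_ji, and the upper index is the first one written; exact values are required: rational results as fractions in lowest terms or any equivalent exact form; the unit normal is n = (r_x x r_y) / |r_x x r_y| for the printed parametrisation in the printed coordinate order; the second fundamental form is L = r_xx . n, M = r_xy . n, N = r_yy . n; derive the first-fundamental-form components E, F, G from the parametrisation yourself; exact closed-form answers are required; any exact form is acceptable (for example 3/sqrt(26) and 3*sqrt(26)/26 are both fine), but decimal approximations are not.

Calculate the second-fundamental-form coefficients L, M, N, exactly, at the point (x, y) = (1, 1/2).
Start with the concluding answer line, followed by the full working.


Answer: L = 0, M = 0, N = 4

f = 4, f' = 0, f'' = 0, h' = 2, h'' = 0
E = 4, F = 0, G = 16; answer radicand W^2 = 4
unnormalised second-form numerators: l = 0, m = 0, n = 8; L = l/sqrt(4), and similarly M = m/sqrt(W^2), N = n/sqrt(W^2)


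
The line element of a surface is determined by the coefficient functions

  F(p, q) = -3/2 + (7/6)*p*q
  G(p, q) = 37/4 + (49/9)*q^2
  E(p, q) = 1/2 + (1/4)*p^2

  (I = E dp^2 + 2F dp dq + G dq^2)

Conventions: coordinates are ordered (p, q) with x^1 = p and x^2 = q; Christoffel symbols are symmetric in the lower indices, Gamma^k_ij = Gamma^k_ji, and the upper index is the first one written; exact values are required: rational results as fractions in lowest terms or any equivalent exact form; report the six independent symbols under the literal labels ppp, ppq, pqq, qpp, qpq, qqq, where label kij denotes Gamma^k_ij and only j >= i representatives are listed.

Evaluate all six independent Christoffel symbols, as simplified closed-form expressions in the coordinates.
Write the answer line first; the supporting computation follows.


Answer: Gamma_ppp = (333*p + 252*q)/(333*p^2 + 504*p*q + 392*q^2 + 342), Gamma_ppq = 0, Gamma_pqq = (1554*p + 1176*q)/(333*p^2 + 504*p*q + 392*q^2 + 342), Gamma_qpp = (54*p + 84*q)/(333*p^2 + 504*p*q + 392*q^2 + 342), Gamma_qpq = 0, Gamma_qqq = (252*p + 392*q)/(333*p^2 + 504*p*q + 392*q^2 + 342)

E = 1/2 + (1/4)*p^2; F = -3/2 + (7/6)*p*q; G = 37/4 + (49/9)*q^2
Gamma^k_ij = (1/2) g^{kl} (d_i g_jl + d_j g_il - d_l g_ij), with g^inv = (1/(EG-F^2)) [[G, -F], [-F, E]]
first partials: E_p = (1/2)*p, E_q = 0, F_p = (7/6)*q, F_q = (7/6)*p, G_p = 0, G_q = (98/9)*q
D = EG - F^2 = 19/8 + (49/18)*q^2 + (7/2)*p*q + (37/16)*p^2
expanded: Gamma^p_pp = (G E_p - 2F F_p + F E_q)/(2D), Gamma^p_pq = (G E_q - F G_p)/(2D), Gamma^p_qq = (2G F_q - G G_p - F G_q)/(2D), Gamma^q_pp = (2E F_p - E E_q - F E_p)/(2D), Gamma^q_pq = (E G_p - F E_q)/(2D), Gamma^q_qq = (E G_q - 2F F_q + F G_p)/(2D); substitute and cancel common factors


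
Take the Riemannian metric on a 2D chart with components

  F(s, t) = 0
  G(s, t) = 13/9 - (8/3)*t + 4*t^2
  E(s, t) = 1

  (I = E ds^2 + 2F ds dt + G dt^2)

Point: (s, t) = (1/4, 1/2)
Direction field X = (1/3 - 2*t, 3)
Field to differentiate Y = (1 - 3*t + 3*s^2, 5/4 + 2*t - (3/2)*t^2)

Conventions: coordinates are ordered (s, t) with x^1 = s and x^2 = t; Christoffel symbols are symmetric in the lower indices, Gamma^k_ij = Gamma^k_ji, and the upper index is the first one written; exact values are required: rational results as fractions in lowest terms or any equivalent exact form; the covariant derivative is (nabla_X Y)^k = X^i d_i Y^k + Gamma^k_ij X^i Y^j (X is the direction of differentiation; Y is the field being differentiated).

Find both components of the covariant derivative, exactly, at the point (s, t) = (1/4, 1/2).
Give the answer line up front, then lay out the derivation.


Answer: (nabla_X Y)^s = -10, (nabla_X Y)^t = 39/8

E = 1, F = 0, G = 10/9 at the point
E_s = 0, E_t = 0, F_s = 0, F_t = 0, G_s = 0, G_t = 4/3
EG - F^2 = 10/9;  g^inv = (9/10) * [[10/9, 0], [0, 1]]
first-kind symbols [ij,l] = (1/2)(d_i g_jl + d_j g_il - d_l g_ij): [ss,s] = E_s/2 = 0, [ss,t] = F_s - E_t/2 = 0, [st,s] = E_t/2 = 0, [st,t] = G_s/2 = 0, [tt,s] = F_t - G_s/2 = 0, [tt,t] = G_t/2 = 2/3
Gamma^s_ij = (G*[ij,s] - F*[ij,t])/(EG - F^2), Gamma^t_ij = (E*[ij,t] - F*[ij,s])/(EG - F^2)
Gamma_sss = 0, Gamma_sst = 0, Gamma_stt = 0, Gamma_tss = 0, Gamma_tst = 0, Gamma_ttt = 3/5
X = (-2/3, 3), Y = (-5/16, 15/8) at the point


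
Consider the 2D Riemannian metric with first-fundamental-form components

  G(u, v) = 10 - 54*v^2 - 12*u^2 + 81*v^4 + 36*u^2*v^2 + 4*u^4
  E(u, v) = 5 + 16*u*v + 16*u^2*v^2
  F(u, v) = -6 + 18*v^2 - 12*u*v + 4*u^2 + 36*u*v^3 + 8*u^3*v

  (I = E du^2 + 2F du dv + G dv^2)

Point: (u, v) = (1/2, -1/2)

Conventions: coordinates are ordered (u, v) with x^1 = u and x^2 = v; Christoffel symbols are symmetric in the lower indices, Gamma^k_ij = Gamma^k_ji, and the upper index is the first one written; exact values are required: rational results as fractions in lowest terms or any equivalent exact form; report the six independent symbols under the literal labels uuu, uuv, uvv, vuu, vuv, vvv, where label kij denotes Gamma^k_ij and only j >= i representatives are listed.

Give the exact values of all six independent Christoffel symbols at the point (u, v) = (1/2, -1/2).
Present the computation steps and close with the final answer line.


E = 2, F = -1/4, G = 17/16 at the point
E_u = -4, E_v = 4, F_u = 5/2, F_v = -19/2, G_u = -1, G_v = 9/2
EG - F^2 = 33/16;  g^inv = (16/33) * [[17/16, 1/4], [1/4, 2]]
first-kind symbols [ij,l] = (1/2)(d_i g_jl + d_j g_il - d_l g_ij): [uu,u] = E_u/2 = -2, [uu,v] = F_u - E_v/2 = 1/2, [uv,u] = E_v/2 = 2, [uv,v] = G_u/2 = -1/2, [vv,u] = F_v - G_u/2 = -9, [vv,v] = G_v/2 = 9/4
Gamma^u_ij = (G*[ij,u] - F*[ij,v])/(EG - F^2), Gamma^v_ij = (E*[ij,v] - F*[ij,u])/(EG - F^2)

Answer: Gamma_uuu = -32/33, Gamma_uuv = 32/33, Gamma_uvv = -48/11, Gamma_vuu = 8/33, Gamma_vuv = -8/33, Gamma_vvv = 12/11


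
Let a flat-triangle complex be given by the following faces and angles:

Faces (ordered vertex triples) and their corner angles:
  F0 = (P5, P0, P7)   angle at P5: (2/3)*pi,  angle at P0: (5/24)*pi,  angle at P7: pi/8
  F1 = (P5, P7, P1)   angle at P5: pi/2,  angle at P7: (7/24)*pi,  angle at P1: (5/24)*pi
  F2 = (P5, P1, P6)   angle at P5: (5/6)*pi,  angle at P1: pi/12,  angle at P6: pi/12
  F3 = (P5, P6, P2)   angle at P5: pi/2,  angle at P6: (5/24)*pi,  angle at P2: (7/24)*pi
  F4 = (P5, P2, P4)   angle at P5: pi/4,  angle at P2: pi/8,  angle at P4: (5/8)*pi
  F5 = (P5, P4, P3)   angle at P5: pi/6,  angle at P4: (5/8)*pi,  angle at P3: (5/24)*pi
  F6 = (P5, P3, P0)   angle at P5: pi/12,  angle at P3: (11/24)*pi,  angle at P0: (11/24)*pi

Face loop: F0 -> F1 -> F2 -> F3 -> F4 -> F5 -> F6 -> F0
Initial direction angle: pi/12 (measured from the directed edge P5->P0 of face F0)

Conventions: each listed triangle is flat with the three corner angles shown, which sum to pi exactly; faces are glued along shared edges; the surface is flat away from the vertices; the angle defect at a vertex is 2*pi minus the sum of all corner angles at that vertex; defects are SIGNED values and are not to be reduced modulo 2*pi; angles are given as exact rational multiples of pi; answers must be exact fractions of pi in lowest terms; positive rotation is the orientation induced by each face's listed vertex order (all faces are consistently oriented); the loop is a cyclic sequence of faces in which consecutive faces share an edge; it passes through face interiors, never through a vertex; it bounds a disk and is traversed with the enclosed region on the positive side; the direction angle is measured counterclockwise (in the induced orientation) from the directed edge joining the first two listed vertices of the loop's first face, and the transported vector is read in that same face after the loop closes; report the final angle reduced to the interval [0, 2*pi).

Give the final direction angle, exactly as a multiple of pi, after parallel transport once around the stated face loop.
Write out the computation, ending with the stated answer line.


enclosed vertex P5: corner angles sum to 3*pi, defect = 2*pi - 3*pi = -pi
final direction = starting direction + enclosed defect total, reduced mod 2*pi (induced orientation)
final angle = pi/12 - pi = (13/12)*pi (mod 2*pi)

Answer: final direction angle = (13/12)*pi


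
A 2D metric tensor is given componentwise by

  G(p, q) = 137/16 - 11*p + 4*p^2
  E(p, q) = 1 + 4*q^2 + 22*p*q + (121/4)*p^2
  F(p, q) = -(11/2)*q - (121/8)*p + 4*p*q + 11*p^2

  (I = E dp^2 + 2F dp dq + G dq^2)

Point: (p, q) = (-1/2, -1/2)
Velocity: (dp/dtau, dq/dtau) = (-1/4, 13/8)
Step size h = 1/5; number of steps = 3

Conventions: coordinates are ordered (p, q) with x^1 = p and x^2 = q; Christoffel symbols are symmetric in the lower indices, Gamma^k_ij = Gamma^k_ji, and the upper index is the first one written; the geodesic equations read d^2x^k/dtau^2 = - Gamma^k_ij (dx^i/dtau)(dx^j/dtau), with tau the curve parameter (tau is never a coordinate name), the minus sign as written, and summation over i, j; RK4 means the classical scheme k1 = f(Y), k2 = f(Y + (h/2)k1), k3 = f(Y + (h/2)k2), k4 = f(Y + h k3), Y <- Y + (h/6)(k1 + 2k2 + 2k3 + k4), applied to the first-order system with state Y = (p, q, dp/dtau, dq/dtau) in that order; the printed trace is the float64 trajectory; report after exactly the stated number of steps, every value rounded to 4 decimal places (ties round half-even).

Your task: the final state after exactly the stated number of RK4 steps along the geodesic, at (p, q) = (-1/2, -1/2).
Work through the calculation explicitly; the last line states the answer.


f(Y) = (dp/dtau, dq/dtau, -Gamma^p_ij Y'^i Y'^j, -Gamma^q_ij Y'^i Y'^j) with the Gammas evaluated at the stage position; h = 0.200000; intermediate values shown to 6 dp
step 0: p = -0.5000, q = -0.5000, dp/dtau = -0.2500, dq/dtau = 1.6250
step 1:
  k1: at (p, q) = (-0.500000, -0.500000), (dp/dtau, dq/dtau) = (-0.250000, 1.625000); Gamma_ppp = -0.708155, Gamma_ppq = -0.257511, Gamma_pqq = 0.000000, Gamma_qpp = -0.708155, Gamma_qpq = -0.257511, Gamma_qqq = 0.000000; k1 = (-0.250000, 1.625000, -0.164968, -0.164968)
  k2: at (p, q) = (-0.525000, -0.337500), (dp/dtau, dq/dtau) = (-0.266497, 1.608503); Gamma_ppp = -0.696508, Gamma_ppq = -0.253276, Gamma_pqq = 0.000000, Gamma_qpp = -0.742942, Gamma_qpq = -0.270161, Gamma_qqq = 0.000000; k2 = (-0.266497, 1.608503, -0.167672, -0.178851)
  k3: at (p, q) = (-0.526650, -0.339150), (dp/dtau, dq/dtau) = (-0.266767, 1.607115); Gamma_ppp = -0.696121, Gamma_ppq = -0.253135, Gamma_pqq = 0.000000, Gamma_qpp = -0.740602, Gamma_qpq = -0.269310, Gamma_qqq = 0.000000; k3 = (-0.266767, 1.607115, -0.167512, -0.178215)
  k4: at (p, q) = (-0.553353, -0.178577), (dp/dtau, dq/dtau) = (-0.283502, 1.589357); Gamma_ppp = -0.681650, Gamma_ppq = -0.247873, Gamma_pqq = 0.000000, Gamma_qpp = -0.773077, Gamma_qpq = -0.281119, Gamma_qqq = 0.000000; k4 = (-0.283502, 1.589357, -0.168590, -0.191202)
  Y <- Y + (h/6)(k1 + 2k2 + 2k3 + k4): p = -0.5533, q = -0.1785, dp/dtau = -0.2835, dq/dtau = 1.5893
step 2:
  k1: at (p, q) = (-0.553334, -0.178480), (dp/dtau, dq/dtau) = (-0.283464, 1.589323); Gamma_ppp = -0.681648, Gamma_ppq = -0.247872, Gamma_pqq = 0.000000, Gamma_qpp = -0.773135, Gamma_qpq = -0.281140, Gamma_qqq = 0.000000; k1 = (-0.283464, 1.589323, -0.168569, -0.191193)
  k2: at (p, q) = (-0.581681, -0.019548), (dp/dtau, dq/dtau) = (-0.300321, 1.570204); Gamma_ppp = -0.664554, Gamma_ppq = -0.241656, Gamma_pqq = 0.000000, Gamma_qpp = -0.803078, Gamma_qpq = -0.292028, Gamma_qqq = 0.000000; k2 = (-0.300321, 1.570204, -0.167975, -0.202989)
  k3: at (p, q) = (-0.583366, -0.021460), (dp/dtau, dq/dtau) = (-0.300262, 1.569024); Gamma_ppp = -0.664480, Gamma_ppq = -0.241629, Gamma_pqq = 0.000000, Gamma_qpp = -0.800443, Gamma_qpq = -0.291070, Gamma_qqq = 0.000000; k3 = (-0.300262, 1.569024, -0.167764, -0.202091)
  k4: at (p, q) = (-0.613387, 0.135325), (dp/dtau, dq/dtau) = (-0.317017, 1.548905); Gamma_ppp = -0.645398, Gamma_ppq = -0.234690, Gamma_pqq = 0.000000, Gamma_qpp = -0.827141, Gamma_qpq = -0.300779, Gamma_qqq = 0.000000; k4 = (-0.317017, 1.548905, -0.165617, -0.212255)
  Y <- Y + (h/6)(k1 + 2k2 + 2k3 + k4): p = -0.6134, q = 0.1354, dp/dtau = -0.3170, dq/dtau = 1.5489
step 3:
  k1: at (p, q) = (-0.613389, 0.135409), (dp/dtau, dq/dtau) = (-0.316986, 1.548870); Gamma_ppp = -0.645388, Gamma_ppq = -0.234687, Gamma_pqq = 0.000000, Gamma_qpp = -0.827171, Gamma_qpq = -0.300789, Gamma_qqq = 0.000000; k1 = (-0.316986, 1.548870, -0.165600, -0.212243)
  k2: at (p, q) = (-0.645088, 0.290296), (dp/dtau, dq/dtau) = (-0.333546, 1.527645); Gamma_ppp = -0.624632, Gamma_ppq = -0.227139, Gamma_pqq = 0.000000, Gamma_qpp = -0.850452, Gamma_qpq = -0.309255, Gamma_qqq = 0.000000; k2 = (-0.333546, 1.527645, -0.161981, -0.220541)
  k3: at (p, q) = (-0.646744, 0.288174), (dp/dtau, dq/dtau) = (-0.333184, 1.526816); Gamma_ppp = -0.624903, Gamma_ppq = -0.227237, Gamma_pqq = 0.000000, Gamma_qpp = -0.847703, Gamma_qpq = -0.308256, Gamma_qqq = 0.000000; k3 = (-0.333184, 1.526816, -0.161825, -0.219521)
  k4: at (p, q) = (-0.680026, 0.440772), (dp/dtau, dq/dtau) = (-0.349351, 1.504965); Gamma_ppp = -0.603216, Gamma_ppq = -0.219351, Gamma_pqq = 0.000000, Gamma_qpp = -0.867295, Gamma_qpq = -0.315380, Gamma_qqq = 0.000000; k4 = (-0.349351, 1.504965, -0.157033, -0.225779)
  Y <- Y + (h/6)(k1 + 2k2 + 2k3 + k4): p = -0.6800, q = 0.4408, dp/dtau = -0.3493, dq/dtau = 1.5049

Answer: p = -0.6800, q = 0.4408, dp/dtau = -0.3493, dq/dtau = 1.5049
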